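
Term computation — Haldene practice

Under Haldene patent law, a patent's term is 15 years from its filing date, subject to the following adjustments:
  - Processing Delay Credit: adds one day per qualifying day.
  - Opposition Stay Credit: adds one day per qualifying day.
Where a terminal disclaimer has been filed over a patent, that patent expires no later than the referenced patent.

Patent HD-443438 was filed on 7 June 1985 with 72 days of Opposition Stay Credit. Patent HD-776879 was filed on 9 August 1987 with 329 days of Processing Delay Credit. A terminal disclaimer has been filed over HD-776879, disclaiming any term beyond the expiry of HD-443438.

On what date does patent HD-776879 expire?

Natural term of HD-776879:
  Base: filing + 15 years → 9 August 2002.
  Processing Delay Credit: +329 days → 4 July 2003.
Expiry of referenced patent HD-443438:
  Base: filing + 15 years → 7 June 2000.
  Opposition Stay Credit: +72 days → 18 August 2000.
Terminal disclaimer: HD-776879 expires on the earlier of 4 July 2003 and 18 August 2000.

August 18, 2000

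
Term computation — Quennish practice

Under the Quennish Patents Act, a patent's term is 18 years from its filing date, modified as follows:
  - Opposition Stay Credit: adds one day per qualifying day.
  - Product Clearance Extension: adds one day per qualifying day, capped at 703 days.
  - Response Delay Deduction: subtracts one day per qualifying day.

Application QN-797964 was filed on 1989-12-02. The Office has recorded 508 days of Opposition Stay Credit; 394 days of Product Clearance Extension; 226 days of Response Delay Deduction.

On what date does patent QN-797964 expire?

October 8, 2009

Base term: filing date + 18 years → 2 December 2007.
Opposition Stay Credit: +508 days → 23 April 2009.
Product Clearance Extension: 394 days (within the 703-day cap) → +394 days → 22 May 2010.
Response Delay Deduction: −226 days → 8 October 2009.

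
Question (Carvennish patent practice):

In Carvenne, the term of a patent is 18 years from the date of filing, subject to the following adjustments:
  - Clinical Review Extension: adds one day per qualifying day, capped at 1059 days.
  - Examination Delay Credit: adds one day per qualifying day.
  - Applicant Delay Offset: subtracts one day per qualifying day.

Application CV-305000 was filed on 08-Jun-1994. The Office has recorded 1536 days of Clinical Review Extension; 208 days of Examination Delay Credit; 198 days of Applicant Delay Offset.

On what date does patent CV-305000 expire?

May 13, 2015

Base term: filing date + 18 years → 8 June 2012.
Clinical Review Extension: 1536 days claimed exceeds the 1059-day cap, so +1059 days → 3 May 2015.
Examination Delay Credit: +208 days → 27 November 2015.
Applicant Delay Offset: −198 days → 13 May 2015.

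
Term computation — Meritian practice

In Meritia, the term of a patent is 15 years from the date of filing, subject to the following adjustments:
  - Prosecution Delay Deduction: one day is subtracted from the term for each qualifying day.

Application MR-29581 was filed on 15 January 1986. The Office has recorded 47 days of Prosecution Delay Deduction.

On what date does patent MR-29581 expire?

2000-11-29

Base term: filing date + 15 years → 15 January 2001.
Prosecution Delay Deduction: −47 days → 29 November 2000.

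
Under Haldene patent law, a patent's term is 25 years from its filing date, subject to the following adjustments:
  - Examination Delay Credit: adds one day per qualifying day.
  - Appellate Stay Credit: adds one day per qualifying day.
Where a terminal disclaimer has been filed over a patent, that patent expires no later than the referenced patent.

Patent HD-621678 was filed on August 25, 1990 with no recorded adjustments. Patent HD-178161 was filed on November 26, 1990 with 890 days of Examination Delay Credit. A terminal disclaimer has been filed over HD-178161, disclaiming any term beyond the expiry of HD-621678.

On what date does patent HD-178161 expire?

Natural term of HD-178161:
  Base: filing + 25 years → 26 November 2015.
  Examination Delay Credit: +890 days → 4 May 2018.
Expiry of referenced patent HD-621678:
  Base: filing + 25 years → 25 August 2015.
Terminal disclaimer: HD-178161 expires on the earlier of 4 May 2018 and 25 August 2015.

2015-08-25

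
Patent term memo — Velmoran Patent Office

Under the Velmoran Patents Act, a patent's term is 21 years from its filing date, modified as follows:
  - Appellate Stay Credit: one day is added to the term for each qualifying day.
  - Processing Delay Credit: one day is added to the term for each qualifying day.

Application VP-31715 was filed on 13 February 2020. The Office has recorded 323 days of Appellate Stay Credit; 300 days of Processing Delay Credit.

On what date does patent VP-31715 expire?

October 29, 2042

Base term: filing date + 21 years → 13 February 2041.
Appellate Stay Credit: +323 days → 2 January 2042.
Processing Delay Credit: +300 days → 29 October 2042.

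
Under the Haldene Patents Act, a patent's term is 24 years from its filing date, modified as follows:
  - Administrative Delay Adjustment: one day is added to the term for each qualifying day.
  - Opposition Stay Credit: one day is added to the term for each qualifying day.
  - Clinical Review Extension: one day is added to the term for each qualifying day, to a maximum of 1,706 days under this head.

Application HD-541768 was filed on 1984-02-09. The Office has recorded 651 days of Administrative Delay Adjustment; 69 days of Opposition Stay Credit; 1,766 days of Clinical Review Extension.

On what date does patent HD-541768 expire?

Base term: filing date + 24 years → 9 February 2008.
Administrative Delay Adjustment: +651 days → 21 November 2009.
Opposition Stay Credit: +69 days → 29 January 2010.
Clinical Review Extension: 1766 days claimed exceeds the 1706-day cap, so +1706 days → 1 October 2014.

October 1, 2014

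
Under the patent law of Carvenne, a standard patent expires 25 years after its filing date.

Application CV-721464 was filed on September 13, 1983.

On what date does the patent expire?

Filing date + 25 years → 13 September 2008.

September 13, 2008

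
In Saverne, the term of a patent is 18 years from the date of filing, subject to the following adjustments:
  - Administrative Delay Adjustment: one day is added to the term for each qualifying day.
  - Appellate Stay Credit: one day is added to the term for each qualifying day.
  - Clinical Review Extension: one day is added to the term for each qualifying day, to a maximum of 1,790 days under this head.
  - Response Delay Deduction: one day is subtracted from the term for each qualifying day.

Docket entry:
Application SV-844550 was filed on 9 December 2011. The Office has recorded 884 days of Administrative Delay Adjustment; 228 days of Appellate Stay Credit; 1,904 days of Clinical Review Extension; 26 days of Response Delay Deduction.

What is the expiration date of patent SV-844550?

2037-10-24

Base term: filing date + 18 years → 9 December 2029.
Administrative Delay Adjustment: +884 days → 11 May 2032.
Appellate Stay Credit: +228 days → 25 December 2032.
Clinical Review Extension: 1904 days claimed exceeds the 1790-day cap, so +1790 days → 19 November 2037.
Response Delay Deduction: −26 days → 24 October 2037.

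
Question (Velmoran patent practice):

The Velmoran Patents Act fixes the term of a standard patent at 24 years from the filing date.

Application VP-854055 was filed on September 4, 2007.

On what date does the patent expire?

2031-09-04

Filing date + 24 years → 4 September 2031.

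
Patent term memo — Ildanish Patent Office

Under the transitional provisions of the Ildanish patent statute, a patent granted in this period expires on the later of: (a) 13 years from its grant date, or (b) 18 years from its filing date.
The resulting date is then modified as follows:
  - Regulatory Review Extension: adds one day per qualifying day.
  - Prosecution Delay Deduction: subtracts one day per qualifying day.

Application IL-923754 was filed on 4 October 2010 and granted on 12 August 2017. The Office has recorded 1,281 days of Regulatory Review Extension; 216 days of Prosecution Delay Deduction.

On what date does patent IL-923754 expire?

(a) grant + 13 years → 12 August 2030.
(b) filing + 18 years → 4 October 2028.
Later of the two: 12 August 2030.
Regulatory Review Extension: +1281 days → 13 February 2034.
Prosecution Delay Deduction: −216 days → 12 July 2033.

2033-07-12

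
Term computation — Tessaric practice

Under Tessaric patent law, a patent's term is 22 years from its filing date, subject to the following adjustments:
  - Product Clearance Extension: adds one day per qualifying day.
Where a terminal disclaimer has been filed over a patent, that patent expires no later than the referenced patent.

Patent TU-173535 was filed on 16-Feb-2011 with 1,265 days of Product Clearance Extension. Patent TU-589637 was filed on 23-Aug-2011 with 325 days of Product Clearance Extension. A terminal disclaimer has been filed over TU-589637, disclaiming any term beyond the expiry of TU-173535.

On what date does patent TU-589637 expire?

Natural term of TU-589637:
  Base: filing + 22 years → 23 August 2033.
  Product Clearance Extension: +325 days → 14 July 2034.
Expiry of referenced patent TU-173535:
  Base: filing + 22 years → 16 February 2033.
  Product Clearance Extension: +1265 days → 4 August 2036.
Terminal disclaimer: TU-589637 expires on the earlier of 14 July 2034 and 4 August 2036.

2034-07-14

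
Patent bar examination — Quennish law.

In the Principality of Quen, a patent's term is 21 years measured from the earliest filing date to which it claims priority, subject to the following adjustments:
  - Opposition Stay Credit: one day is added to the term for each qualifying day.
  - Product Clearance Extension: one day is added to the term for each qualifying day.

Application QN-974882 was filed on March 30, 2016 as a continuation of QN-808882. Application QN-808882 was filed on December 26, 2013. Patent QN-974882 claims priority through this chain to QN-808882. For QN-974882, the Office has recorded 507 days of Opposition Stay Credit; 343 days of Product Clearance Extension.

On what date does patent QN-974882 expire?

Earliest priority filing: 26 December 2013.
Base term: 26 December 2013 + 21 years → 26 December 2034.
Opposition Stay Credit: +507 days → 16 May 2036.
Product Clearance Extension: +343 days → 24 April 2037.

April 24, 2037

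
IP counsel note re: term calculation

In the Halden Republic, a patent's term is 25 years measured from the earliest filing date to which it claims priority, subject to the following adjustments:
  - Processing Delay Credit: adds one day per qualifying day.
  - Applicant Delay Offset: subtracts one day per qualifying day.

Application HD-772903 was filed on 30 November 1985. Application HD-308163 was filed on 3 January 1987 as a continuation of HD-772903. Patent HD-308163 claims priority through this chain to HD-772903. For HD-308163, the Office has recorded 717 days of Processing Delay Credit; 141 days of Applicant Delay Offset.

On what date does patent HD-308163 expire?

June 28, 2012

Earliest priority filing: 30 November 1985.
Base term: 30 November 1985 + 25 years → 30 November 2010.
Processing Delay Credit: +717 days → 16 November 2012.
Applicant Delay Offset: −141 days → 28 June 2012.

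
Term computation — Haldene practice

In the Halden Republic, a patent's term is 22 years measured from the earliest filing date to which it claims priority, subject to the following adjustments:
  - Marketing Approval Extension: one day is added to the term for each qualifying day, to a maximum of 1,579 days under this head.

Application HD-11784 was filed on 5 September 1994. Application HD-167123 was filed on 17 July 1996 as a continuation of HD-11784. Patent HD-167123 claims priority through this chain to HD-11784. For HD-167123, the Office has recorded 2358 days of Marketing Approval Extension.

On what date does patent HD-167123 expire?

Earliest priority filing: 5 September 1994.
Base term: 5 September 1994 + 22 years → 5 September 2016.
Marketing Approval Extension: 2358 days claimed exceeds the 1579-day cap, so +1579 days → 1 January 2021.

January 1, 2021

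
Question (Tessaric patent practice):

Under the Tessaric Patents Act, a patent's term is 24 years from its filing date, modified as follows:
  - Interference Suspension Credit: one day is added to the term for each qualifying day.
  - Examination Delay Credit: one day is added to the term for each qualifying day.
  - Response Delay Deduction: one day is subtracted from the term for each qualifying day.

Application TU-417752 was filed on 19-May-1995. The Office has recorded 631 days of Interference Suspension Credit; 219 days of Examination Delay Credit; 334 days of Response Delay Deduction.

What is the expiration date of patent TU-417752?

Base term: filing date + 24 years → 19 May 2019.
Interference Suspension Credit: +631 days → 8 February 2021.
Examination Delay Credit: +219 days → 15 September 2021.
Response Delay Deduction: −334 days → 16 October 2020.

2020-10-16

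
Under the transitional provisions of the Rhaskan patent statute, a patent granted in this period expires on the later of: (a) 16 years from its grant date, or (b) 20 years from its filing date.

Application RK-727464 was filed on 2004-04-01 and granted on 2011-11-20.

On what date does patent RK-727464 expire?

(a) grant + 16 years → 20 November 2027.
(b) filing + 20 years → 1 April 2024.
Later of the two: 20 November 2027.

November 20, 2027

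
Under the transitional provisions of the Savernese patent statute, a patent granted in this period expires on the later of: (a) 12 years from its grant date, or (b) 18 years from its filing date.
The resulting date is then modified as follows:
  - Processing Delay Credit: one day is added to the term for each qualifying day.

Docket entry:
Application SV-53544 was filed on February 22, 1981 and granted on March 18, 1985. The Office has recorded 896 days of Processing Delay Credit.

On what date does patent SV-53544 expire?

(a) grant + 12 years → 18 March 1997.
(b) filing + 18 years → 22 February 1999.
Later of the two: 22 February 1999.
Processing Delay Credit: +896 days → 6 August 2001.

August 6, 2001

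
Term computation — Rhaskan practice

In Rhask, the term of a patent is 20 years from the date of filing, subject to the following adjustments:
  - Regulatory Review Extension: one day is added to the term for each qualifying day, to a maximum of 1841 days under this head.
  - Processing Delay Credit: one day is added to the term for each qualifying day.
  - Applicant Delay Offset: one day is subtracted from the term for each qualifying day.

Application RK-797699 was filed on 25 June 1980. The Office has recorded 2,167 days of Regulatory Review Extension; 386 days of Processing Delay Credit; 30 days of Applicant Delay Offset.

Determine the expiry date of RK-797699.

July 1, 2006

Base term: filing date + 20 years → 25 June 2000.
Regulatory Review Extension: 2167 days claimed exceeds the 1841-day cap, so +1841 days → 10 July 2005.
Processing Delay Credit: +386 days → 31 July 2006.
Applicant Delay Offset: −30 days → 1 July 2006.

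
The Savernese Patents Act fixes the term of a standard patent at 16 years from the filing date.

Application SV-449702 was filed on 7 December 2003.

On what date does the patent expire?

2019-12-07

Filing date + 16 years → 7 December 2019.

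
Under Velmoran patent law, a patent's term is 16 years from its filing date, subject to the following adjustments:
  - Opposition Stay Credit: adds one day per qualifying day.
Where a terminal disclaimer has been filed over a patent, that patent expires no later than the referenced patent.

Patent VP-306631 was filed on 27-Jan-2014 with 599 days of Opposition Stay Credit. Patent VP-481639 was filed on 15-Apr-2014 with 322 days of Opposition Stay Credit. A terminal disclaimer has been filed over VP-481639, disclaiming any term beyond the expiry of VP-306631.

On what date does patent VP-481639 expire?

2031-03-03

Natural term of VP-481639:
  Base: filing + 16 years → 15 April 2030.
  Opposition Stay Credit: +322 days → 3 March 2031.
Expiry of referenced patent VP-306631:
  Base: filing + 16 years → 27 January 2030.
  Opposition Stay Credit: +599 days → 18 September 2031.
Terminal disclaimer: VP-481639 expires on the earlier of 3 March 2031 and 18 September 2031.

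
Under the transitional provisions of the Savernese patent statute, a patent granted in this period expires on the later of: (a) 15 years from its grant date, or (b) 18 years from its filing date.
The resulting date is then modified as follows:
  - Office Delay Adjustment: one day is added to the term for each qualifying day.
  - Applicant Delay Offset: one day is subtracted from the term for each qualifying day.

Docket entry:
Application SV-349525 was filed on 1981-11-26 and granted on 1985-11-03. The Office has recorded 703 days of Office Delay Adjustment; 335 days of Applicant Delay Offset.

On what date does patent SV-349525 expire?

(a) grant + 15 years → 3 November 2000.
(b) filing + 18 years → 26 November 1999.
Later of the two: 3 November 2000.
Office Delay Adjustment: +703 days → 7 October 2002.
Applicant Delay Offset: −335 days → 6 November 2001.

2001-11-06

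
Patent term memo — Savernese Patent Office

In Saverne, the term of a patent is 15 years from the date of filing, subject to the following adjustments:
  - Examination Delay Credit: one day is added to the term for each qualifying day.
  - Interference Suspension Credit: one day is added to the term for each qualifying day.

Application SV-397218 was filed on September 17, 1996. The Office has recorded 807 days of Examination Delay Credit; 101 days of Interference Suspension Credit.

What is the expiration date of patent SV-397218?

Base term: filing date + 15 years → 17 September 2011.
Examination Delay Credit: +807 days → 2 December 2013.
Interference Suspension Credit: +101 days → 13 March 2014.

March 13, 2014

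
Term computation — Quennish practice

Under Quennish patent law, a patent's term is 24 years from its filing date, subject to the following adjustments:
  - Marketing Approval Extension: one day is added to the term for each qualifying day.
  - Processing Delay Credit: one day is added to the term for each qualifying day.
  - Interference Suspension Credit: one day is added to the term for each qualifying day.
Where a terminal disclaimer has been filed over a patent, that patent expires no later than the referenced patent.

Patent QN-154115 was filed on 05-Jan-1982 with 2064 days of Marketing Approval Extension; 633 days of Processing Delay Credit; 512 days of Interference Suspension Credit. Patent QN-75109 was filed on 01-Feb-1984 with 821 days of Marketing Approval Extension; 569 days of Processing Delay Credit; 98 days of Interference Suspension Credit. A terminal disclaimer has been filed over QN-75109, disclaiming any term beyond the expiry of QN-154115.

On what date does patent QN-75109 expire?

Natural term of QN-75109:
  Base: filing + 24 years → 1 February 2008.
  Marketing Approval Extension: +821 days → 2 May 2010.
  Processing Delay Credit: +569 days → 22 November 2011.
  Interference Suspension Credit: +98 days → 28 February 2012.
Expiry of referenced patent QN-154115:
  Base: filing + 24 years → 5 January 2006.
  Marketing Approval Extension: +2064 days → 31 August 2011.
  Processing Delay Credit: +633 days → 25 May 2013.
  Interference Suspension Credit: +512 days → 19 October 2014.
Terminal disclaimer: QN-75109 expires on the earlier of 28 February 2012 and 19 October 2014.

February 28, 2012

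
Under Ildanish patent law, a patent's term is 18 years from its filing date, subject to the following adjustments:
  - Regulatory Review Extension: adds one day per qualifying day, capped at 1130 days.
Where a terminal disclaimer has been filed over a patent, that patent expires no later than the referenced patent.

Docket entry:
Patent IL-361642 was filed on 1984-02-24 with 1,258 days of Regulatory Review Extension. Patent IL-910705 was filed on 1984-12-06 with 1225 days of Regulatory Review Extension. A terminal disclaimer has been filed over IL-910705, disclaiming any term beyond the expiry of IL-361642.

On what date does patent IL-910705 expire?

Natural term of IL-910705:
  Base: filing + 18 years → 6 December 2002.
  Regulatory Review Extension: 1225 days claimed exceeds the 1130-day cap, so +1130 days → 9 January 2006.
Expiry of referenced patent IL-361642:
  Base: filing + 18 years → 24 February 2002.
  Regulatory Review Extension: 1258 days claimed exceeds the 1130-day cap, so +1130 days → 30 March 2005.
Terminal disclaimer: IL-910705 expires on the earlier of 9 January 2006 and 30 March 2005.

March 30, 2005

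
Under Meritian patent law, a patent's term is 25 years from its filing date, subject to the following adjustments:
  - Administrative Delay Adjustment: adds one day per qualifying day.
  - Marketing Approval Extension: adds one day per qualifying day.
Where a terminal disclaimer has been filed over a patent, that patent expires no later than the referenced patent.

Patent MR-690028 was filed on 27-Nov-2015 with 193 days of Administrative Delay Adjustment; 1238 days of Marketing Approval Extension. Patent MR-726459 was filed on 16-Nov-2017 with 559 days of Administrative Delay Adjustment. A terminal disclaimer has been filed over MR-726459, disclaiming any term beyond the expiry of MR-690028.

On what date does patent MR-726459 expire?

May 28, 2044

Natural term of MR-726459:
  Base: filing + 25 years → 16 November 2042.
  Administrative Delay Adjustment: +559 days → 28 May 2044.
Expiry of referenced patent MR-690028:
  Base: filing + 25 years → 27 November 2040.
  Administrative Delay Adjustment: +193 days → 8 June 2041.
  Marketing Approval Extension: +1238 days → 28 October 2044.
Terminal disclaimer: MR-726459 expires on the earlier of 28 May 2044 and 28 October 2044.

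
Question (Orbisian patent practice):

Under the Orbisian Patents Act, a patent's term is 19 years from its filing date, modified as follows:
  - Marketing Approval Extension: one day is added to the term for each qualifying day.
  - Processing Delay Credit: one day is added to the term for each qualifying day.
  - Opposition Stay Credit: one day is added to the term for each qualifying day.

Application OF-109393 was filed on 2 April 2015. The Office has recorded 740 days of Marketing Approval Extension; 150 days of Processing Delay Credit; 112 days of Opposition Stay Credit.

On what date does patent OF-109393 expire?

Base term: filing date + 19 years → 2 April 2034.
Marketing Approval Extension: +740 days → 11 April 2036.
Processing Delay Credit: +150 days → 8 September 2036.
Opposition Stay Credit: +112 days → 29 December 2036.

December 29, 2036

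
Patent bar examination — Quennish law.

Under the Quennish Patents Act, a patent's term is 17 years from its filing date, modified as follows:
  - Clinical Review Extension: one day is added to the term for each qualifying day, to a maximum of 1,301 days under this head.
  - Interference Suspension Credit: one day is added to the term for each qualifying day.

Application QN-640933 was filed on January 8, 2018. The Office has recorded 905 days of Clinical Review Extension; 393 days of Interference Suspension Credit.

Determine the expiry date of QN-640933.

July 29, 2038

Base term: filing date + 17 years → 8 January 2035.
Clinical Review Extension: 905 days (within the 1301-day cap) → +905 days → 1 July 2037.
Interference Suspension Credit: +393 days → 29 July 2038.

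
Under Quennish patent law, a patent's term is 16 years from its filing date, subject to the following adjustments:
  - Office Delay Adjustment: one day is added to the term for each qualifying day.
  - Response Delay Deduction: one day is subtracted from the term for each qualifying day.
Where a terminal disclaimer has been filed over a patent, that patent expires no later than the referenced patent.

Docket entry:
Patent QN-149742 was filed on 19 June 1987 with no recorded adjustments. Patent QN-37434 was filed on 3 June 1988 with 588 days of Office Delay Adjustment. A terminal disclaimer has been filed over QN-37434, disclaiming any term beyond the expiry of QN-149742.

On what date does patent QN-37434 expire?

June 19, 2003

Natural term of QN-37434:
  Base: filing + 16 years → 3 June 2004.
  Office Delay Adjustment: +588 days → 12 January 2006.
Expiry of referenced patent QN-149742:
  Base: filing + 16 years → 19 June 2003.
Terminal disclaimer: QN-37434 expires on the earlier of 12 January 2006 and 19 June 2003.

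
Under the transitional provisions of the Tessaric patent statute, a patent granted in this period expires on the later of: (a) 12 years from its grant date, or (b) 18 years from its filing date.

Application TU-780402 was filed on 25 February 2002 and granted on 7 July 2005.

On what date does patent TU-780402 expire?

(a) grant + 12 years → 7 July 2017.
(b) filing + 18 years → 25 February 2020.
Later of the two: 25 February 2020.

February 25, 2020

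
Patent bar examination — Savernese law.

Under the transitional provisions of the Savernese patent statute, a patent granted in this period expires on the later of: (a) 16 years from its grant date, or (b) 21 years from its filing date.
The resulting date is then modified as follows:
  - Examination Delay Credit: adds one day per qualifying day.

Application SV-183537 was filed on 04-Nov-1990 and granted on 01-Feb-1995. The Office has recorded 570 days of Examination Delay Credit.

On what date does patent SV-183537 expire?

May 27, 2013

(a) grant + 16 years → 1 February 2011.
(b) filing + 21 years → 4 November 2011.
Later of the two: 4 November 2011.
Examination Delay Credit: +570 days → 27 May 2013.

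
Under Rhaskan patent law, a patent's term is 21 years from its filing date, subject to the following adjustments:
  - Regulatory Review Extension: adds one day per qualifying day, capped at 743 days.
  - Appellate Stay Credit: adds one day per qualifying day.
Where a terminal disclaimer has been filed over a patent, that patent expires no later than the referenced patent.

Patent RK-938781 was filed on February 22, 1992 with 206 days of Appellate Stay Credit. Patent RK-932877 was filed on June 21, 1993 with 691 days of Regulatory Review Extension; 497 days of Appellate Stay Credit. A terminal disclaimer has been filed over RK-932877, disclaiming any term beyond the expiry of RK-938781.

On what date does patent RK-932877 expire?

September 16, 2013

Natural term of RK-932877:
  Base: filing + 21 years → 21 June 2014.
  Regulatory Review Extension: 691 days (within the 743-day cap) → +691 days → 12 May 2016.
  Appellate Stay Credit: +497 days → 21 September 2017.
Expiry of referenced patent RK-938781:
  Base: filing + 21 years → 22 February 2013.
  Appellate Stay Credit: +206 days → 16 September 2013.
Terminal disclaimer: RK-932877 expires on the earlier of 21 September 2017 and 16 September 2013.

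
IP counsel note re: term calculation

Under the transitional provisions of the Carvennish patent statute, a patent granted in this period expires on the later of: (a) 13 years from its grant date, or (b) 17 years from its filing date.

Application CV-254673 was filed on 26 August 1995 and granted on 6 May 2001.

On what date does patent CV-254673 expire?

(a) grant + 13 years → 6 May 2014.
(b) filing + 17 years → 26 August 2012.
Later of the two: 6 May 2014.

2014-05-06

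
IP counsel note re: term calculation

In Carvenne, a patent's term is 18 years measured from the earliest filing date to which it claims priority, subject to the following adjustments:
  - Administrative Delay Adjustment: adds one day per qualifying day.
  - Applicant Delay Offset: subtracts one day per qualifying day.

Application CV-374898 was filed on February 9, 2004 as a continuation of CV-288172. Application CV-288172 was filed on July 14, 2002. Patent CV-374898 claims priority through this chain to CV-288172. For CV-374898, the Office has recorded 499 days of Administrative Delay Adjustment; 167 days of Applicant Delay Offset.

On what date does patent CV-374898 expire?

2021-06-11

Earliest priority filing: 14 July 2002.
Base term: 14 July 2002 + 18 years → 14 July 2020.
Administrative Delay Adjustment: +499 days → 25 November 2021.
Applicant Delay Offset: −167 days → 11 June 2021.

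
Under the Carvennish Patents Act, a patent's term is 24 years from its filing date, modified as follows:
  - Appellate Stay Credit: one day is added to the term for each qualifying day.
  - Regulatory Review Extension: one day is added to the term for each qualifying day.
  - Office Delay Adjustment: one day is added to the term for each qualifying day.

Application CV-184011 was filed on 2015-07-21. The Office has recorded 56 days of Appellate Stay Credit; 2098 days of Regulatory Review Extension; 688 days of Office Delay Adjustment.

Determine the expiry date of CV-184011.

Base term: filing date + 24 years → 21 July 2039.
Appellate Stay Credit: +56 days → 15 September 2039.
Regulatory Review Extension: +2098 days → 13 June 2045.
Office Delay Adjustment: +688 days → 2 May 2047.

2047-05-02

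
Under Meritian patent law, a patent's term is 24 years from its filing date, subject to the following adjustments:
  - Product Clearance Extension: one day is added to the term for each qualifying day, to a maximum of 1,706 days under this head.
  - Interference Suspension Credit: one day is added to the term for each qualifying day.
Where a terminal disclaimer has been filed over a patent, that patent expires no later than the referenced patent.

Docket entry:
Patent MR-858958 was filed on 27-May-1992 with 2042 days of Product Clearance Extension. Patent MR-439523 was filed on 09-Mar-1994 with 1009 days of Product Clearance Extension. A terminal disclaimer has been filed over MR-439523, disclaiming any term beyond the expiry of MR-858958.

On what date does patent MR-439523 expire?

Natural term of MR-439523:
  Base: filing + 24 years → 9 March 2018.
  Product Clearance Extension: 1009 days (within the 1706-day cap) → +1009 days → 12 December 2020.
Expiry of referenced patent MR-858958:
  Base: filing + 24 years → 27 May 2016.
  Product Clearance Extension: 2042 days claimed exceeds the 1706-day cap, so +1706 days → 27 January 2021.
Terminal disclaimer: MR-439523 expires on the earlier of 12 December 2020 and 27 January 2021.

2020-12-12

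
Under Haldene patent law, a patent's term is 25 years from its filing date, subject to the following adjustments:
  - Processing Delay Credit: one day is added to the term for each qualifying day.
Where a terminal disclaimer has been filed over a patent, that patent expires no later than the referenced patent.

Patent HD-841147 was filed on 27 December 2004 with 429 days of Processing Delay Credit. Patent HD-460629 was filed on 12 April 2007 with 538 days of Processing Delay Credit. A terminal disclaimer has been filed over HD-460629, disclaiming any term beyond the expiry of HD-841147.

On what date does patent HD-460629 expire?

Natural term of HD-460629:
  Base: filing + 25 years → 12 April 2032.
  Processing Delay Credit: +538 days → 2 October 2033.
Expiry of referenced patent HD-841147:
  Base: filing + 25 years → 27 December 2029.
  Processing Delay Credit: +429 days → 1 March 2031.
Terminal disclaimer: HD-460629 expires on the earlier of 2 October 2033 and 1 March 2031.

March 1, 2031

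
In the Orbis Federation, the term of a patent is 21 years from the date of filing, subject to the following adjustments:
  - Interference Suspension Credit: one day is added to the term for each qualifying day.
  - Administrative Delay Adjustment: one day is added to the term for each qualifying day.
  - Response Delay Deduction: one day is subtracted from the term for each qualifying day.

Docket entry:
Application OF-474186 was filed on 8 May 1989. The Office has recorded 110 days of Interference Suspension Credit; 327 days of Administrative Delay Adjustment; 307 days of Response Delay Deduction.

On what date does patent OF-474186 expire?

Base term: filing date + 21 years → 8 May 2010.
Interference Suspension Credit: +110 days → 26 August 2010.
Administrative Delay Adjustment: +327 days → 19 July 2011.
Response Delay Deduction: −307 days → 15 September 2010.

2010-09-15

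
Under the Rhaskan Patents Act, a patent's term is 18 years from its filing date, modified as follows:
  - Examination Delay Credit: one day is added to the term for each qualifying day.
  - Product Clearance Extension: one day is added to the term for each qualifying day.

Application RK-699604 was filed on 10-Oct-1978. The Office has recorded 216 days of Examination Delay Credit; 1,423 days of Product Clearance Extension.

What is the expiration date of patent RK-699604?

2001-04-06

Base term: filing date + 18 years → 10 October 1996.
Examination Delay Credit: +216 days → 14 May 1997.
Product Clearance Extension: +1423 days → 6 April 2001.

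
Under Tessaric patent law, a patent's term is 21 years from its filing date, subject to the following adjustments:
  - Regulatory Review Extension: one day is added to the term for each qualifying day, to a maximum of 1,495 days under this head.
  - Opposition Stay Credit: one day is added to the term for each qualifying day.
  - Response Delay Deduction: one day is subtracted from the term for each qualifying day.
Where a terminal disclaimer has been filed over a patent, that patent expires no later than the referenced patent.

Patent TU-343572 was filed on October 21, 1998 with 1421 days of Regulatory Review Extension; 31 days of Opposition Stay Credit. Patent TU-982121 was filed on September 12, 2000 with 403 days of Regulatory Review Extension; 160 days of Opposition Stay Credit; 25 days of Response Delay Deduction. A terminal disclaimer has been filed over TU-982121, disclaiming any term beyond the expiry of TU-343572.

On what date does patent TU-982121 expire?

March 4, 2023

Natural term of TU-982121:
  Base: filing + 21 years → 12 September 2021.
  Regulatory Review Extension: 403 days (within the 1495-day cap) → +403 days → 20 October 2022.
  Opposition Stay Credit: +160 days → 29 March 2023.
  Response Delay Deduction: −25 days → 4 March 2023.
Expiry of referenced patent TU-343572:
  Base: filing + 21 years → 21 October 2019.
  Regulatory Review Extension: 1421 days (within the 1495-day cap) → +1421 days → 11 September 2023.
  Opposition Stay Credit: +31 days → 12 October 2023.
Terminal disclaimer: TU-982121 expires on the earlier of 4 March 2023 and 12 October 2023.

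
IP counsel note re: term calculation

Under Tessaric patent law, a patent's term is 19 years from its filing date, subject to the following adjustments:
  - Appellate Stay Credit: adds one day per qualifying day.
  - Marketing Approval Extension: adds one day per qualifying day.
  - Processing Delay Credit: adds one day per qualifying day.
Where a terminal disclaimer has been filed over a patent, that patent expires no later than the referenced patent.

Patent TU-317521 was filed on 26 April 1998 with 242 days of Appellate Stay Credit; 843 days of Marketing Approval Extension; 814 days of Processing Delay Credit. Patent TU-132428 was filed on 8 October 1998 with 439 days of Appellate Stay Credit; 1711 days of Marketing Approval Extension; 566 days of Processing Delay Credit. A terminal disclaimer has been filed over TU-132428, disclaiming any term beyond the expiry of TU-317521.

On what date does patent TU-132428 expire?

Natural term of TU-132428:
  Base: filing + 19 years → 8 October 2017.
  Appellate Stay Credit: +439 days → 21 December 2018.
  Marketing Approval Extension: +1711 days → 28 August 2023.
  Processing Delay Credit: +566 days → 16 March 2025.
Expiry of referenced patent TU-317521:
  Base: filing + 19 years → 26 April 2017.
  Appellate Stay Credit: +242 days → 24 December 2017.
  Marketing Approval Extension: +843 days → 15 April 2020.
  Processing Delay Credit: +814 days → 8 July 2022.
Terminal disclaimer: TU-132428 expires on the earlier of 16 March 2025 and 8 July 2022.

2022-07-08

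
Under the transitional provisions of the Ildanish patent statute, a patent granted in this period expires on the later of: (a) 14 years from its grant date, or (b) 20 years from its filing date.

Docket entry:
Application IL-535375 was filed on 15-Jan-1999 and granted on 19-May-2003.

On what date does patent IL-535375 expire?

2019-01-15

(a) grant + 14 years → 19 May 2017.
(b) filing + 20 years → 15 January 2019.
Later of the two: 15 January 2019.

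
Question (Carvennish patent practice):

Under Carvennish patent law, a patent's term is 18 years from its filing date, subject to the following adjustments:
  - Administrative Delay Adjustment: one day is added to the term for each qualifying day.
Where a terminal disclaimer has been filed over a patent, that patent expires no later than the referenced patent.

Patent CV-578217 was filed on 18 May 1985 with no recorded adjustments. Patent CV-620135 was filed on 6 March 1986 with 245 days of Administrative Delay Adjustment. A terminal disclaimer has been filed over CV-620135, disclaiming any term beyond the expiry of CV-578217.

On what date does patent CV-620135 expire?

Natural term of CV-620135:
  Base: filing + 18 years → 6 March 2004.
  Administrative Delay Adjustment: +245 days → 6 November 2004.
Expiry of referenced patent CV-578217:
  Base: filing + 18 years → 18 May 2003.
Terminal disclaimer: CV-620135 expires on the earlier of 6 November 2004 and 18 May 2003.

2003-05-18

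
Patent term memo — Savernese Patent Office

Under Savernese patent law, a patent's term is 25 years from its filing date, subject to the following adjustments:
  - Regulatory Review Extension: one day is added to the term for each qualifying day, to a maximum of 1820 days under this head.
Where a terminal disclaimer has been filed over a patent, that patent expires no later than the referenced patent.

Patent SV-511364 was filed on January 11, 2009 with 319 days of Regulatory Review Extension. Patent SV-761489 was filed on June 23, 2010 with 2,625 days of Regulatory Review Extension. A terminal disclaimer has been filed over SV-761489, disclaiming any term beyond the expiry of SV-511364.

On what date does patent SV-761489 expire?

November 26, 2034

Natural term of SV-761489:
  Base: filing + 25 years → 23 June 2035.
  Regulatory Review Extension: 2625 days claimed exceeds the 1820-day cap, so +1820 days → 16 June 2040.
Expiry of referenced patent SV-511364:
  Base: filing + 25 years → 11 January 2034.
  Regulatory Review Extension: 319 days (within the 1820-day cap) → +319 days → 26 November 2034.
Terminal disclaimer: SV-761489 expires on the earlier of 16 June 2040 and 26 November 2034.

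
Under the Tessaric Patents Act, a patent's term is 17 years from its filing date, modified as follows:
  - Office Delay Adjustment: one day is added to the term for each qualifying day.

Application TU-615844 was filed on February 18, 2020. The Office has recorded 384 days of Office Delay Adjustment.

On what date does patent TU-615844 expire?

Base term: filing date + 17 years → 18 February 2037.
Office Delay Adjustment: +384 days → 9 March 2038.

2038-03-09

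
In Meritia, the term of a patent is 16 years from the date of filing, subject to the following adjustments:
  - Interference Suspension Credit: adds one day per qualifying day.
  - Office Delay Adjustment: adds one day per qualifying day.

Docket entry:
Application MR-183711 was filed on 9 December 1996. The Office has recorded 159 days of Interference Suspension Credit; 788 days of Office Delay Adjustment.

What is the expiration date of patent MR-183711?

Base term: filing date + 16 years → 9 December 2012.
Interference Suspension Credit: +159 days → 17 May 2013.
Office Delay Adjustment: +788 days → 14 July 2015.

July 14, 2015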